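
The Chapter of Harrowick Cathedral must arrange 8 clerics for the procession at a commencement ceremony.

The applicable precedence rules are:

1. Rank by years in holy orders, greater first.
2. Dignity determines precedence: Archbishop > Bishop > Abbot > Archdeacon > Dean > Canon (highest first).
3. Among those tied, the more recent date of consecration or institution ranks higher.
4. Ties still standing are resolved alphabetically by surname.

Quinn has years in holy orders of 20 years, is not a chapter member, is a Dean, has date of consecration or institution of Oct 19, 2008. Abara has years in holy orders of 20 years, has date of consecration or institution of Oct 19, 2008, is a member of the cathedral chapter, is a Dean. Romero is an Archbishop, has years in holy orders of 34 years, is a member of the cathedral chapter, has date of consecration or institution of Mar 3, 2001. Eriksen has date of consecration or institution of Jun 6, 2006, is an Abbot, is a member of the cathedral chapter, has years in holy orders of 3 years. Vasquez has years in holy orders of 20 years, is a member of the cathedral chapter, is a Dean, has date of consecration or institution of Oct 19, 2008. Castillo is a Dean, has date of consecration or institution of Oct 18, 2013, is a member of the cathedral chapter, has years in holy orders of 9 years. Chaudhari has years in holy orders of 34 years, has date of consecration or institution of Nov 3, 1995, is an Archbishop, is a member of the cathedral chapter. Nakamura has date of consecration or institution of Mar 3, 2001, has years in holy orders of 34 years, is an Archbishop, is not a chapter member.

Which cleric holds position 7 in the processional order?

By years in holy orders (higher first): Nakamura, Romero and Chaudhari (each 34 years); then Abara, Quinn and Vasquez (each 20 years); then Castillo (9 years); then Eriksen (3 years).
Nakamura, Romero and Chaudhari are each Archbishop, so the next rule applies.
Among Nakamura, Romero and Chaudhari, by date of consecration or institution (later first): Nakamura and Romero (Mar 3, 2001) before Chaudhari (Nov 3, 1995).
Among Nakamura and Romero, alphabetically by surname: Nakamura before Romero.
Abara, Quinn and Vasquez are each Dean, so the next rule applies.
Abara, Quinn and Vasquez all have date of consecration or institution Oct 19, 2008, so the next rule applies.
Among Abara, Quinn and Vasquez, alphabetically by surname: Abara before Quinn before Vasquez.
Order: Nakamura, Romero, Chaudhari, Abara, Quinn, Vasquez, Castillo, Eriksen.

Castillo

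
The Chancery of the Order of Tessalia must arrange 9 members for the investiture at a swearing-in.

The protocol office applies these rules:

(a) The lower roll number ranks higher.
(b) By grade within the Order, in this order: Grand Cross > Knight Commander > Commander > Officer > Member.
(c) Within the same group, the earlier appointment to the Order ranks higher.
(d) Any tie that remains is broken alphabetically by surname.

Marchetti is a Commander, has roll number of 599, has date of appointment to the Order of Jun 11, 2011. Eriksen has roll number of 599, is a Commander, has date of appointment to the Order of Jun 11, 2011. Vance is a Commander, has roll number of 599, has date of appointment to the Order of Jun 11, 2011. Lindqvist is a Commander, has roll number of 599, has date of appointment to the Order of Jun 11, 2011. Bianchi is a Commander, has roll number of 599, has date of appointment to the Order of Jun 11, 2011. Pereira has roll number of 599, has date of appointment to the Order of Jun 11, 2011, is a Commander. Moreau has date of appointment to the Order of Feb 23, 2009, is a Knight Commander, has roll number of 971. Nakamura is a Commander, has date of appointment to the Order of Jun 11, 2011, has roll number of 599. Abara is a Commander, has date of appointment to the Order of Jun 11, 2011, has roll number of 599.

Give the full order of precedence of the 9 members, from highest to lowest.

By roll number (lower first): Abara, Bianchi, Eriksen, Lindqvist, Marchetti, Nakamura, Pereira and Vance (each 599); then Moreau (971).
Abara, Bianchi, Eriksen, Lindqvist, Marchetti, Nakamura, Pereira and Vance are each Commander, so the next rule applies.
Abara, Bianchi, Eriksen, Lindqvist, Marchetti, Nakamura, Pereira and Vance all have date of appointment to the Order Jun 11, 2011, so the next rule applies.
Among Abara, Bianchi, Eriksen, Lindqvist, Marchetti, Nakamura, Pereira and Vance, alphabetically by surname: Abara before Bianchi before Eriksen before Lindqvist before Marchetti before Nakamura before Pereira before Vance.
Full order: Abara, Bianchi, Eriksen, Lindqvist, Marchetti, Nakamura, Pereira, Vance, Moreau.

Abara, Bianchi, Eriksen, Lindqvist, Marchetti, Nakamura, Pereira, Vance, Moreau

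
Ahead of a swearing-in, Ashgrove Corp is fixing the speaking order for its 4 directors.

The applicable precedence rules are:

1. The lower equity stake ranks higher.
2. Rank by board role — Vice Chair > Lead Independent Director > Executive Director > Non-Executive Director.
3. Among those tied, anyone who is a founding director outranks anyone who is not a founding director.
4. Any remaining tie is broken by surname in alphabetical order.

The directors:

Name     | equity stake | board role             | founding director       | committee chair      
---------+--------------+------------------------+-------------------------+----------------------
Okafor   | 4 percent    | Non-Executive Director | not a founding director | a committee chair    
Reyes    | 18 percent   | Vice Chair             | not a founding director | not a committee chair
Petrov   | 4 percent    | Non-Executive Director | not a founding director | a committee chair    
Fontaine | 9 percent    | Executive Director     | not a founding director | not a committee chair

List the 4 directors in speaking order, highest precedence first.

By equity stake (lower first): Okafor and Petrov (both 4 percent); then Fontaine (9 percent); then Reyes (18 percent).
Okafor and Petrov are each Non-Executive Director, so the next rule applies.
Okafor and Petrov are each not a founding director, so the next rule applies.
Among Okafor and Petrov, alphabetically by surname: Okafor before Petrov.
Full order: Okafor, Petrov, Fontaine, Reyes.

Okafor, Petrov, Fontaine, Reyes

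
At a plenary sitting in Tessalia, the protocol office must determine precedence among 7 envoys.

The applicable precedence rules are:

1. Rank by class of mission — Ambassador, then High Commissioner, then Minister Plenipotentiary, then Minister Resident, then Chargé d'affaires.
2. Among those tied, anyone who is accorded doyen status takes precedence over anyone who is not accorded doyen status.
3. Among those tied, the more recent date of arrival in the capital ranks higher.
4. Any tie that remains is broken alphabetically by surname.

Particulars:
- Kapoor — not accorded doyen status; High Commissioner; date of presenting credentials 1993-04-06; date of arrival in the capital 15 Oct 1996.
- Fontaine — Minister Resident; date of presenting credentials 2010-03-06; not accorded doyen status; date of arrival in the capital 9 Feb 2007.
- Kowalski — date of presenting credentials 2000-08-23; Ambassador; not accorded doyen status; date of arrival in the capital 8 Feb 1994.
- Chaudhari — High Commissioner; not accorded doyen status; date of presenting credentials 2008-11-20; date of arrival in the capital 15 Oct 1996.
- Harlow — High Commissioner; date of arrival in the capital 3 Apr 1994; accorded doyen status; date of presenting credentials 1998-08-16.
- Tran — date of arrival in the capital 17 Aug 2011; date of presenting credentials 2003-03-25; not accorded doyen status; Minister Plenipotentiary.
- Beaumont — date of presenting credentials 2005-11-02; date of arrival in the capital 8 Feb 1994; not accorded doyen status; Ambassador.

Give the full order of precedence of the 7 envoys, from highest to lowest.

By class of mission: Beaumont and Kowalski (Ambassador); then Harlow, Chaudhari and Kapoor (High Commissioner); then Tran (Minister Plenipotentiary); then Fontaine (Minister Resident).
Beaumont and Kowalski are each not accorded doyen status, so the next rule applies.
Beaumont and Kowalski both have date of arrival in the capital 8 Feb 1994, so the next rule applies.
Among Beaumont and Kowalski, alphabetically by surname: Beaumont before Kowalski.
Among Harlow, Chaudhari and Kapoor, accorded doyen status before not accorded doyen status: Harlow (accorded doyen status) before Chaudhari and Kapoor (not accorded doyen status).
Chaudhari and Kapoor both have date of arrival in the capital 15 Oct 1996, so the next rule applies.
Among Chaudhari and Kapoor, alphabetically by surname: Chaudhari before Kapoor.
Full order: Beaumont, Kowalski, Harlow, Chaudhari, Kapoor, Tran, Fontaine.

Beaumont, Kowalski, Harlow, Chaudhari, Kapoor, Tran, Fontaine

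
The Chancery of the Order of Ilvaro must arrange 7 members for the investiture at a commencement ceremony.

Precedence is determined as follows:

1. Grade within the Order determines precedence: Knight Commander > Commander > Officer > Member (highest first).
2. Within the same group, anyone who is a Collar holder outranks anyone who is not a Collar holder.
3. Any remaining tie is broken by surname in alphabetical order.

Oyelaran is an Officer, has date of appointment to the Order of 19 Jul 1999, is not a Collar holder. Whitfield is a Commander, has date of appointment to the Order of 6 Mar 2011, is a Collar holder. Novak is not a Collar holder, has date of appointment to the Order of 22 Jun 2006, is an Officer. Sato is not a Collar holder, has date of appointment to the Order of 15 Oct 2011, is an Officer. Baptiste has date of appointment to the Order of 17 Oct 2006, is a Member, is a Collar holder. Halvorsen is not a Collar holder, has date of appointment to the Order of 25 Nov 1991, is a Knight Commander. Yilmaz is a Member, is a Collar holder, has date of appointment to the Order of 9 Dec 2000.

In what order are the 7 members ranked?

By grade within the Order: Halvorsen (Knight Commander); then Whitfield (Commander); then Novak, Oyelaran and Sato (Officer); then Baptiste and Yilmaz (Member).
Novak, Oyelaran and Sato are each not a Collar holder, so the next rule applies.
Among Novak, Oyelaran and Sato, alphabetically by surname: Novak before Oyelaran before Sato.
Baptiste and Yilmaz are each a Collar holder, so the next rule applies.
Among Baptiste and Yilmaz, alphabetically by surname: Baptiste before Yilmaz.
Full order: Halvorsen, Whitfield, Novak, Oyelaran, Sato, Baptiste, Yilmaz.

Halvorsen, Whitfield, Novak, Oyelaran, Sato, Baptiste, Yilmaz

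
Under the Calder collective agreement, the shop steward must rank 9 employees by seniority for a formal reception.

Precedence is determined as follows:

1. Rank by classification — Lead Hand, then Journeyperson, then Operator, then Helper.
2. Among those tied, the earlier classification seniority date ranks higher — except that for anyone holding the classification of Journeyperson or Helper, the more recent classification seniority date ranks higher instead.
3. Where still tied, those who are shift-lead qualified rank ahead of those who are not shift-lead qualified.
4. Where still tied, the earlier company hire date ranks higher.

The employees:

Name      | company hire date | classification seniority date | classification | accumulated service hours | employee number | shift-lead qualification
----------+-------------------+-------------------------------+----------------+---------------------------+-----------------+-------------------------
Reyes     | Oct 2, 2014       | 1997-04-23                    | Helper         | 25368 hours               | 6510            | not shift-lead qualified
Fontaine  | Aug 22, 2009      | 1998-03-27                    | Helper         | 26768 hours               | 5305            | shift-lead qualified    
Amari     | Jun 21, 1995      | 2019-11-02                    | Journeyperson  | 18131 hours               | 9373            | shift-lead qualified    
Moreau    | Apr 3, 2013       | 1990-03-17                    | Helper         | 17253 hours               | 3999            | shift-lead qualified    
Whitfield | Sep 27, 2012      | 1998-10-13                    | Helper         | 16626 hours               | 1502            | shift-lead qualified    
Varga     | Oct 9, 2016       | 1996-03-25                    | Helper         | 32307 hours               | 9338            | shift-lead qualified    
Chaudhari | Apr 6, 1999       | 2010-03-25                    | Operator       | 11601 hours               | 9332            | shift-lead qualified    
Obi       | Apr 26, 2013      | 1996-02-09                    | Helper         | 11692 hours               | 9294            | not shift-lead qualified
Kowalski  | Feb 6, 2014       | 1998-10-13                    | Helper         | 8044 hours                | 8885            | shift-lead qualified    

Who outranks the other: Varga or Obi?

By classification: Amari (Journeyperson); then Chaudhari (Operator); then Whitfield, Kowalski, Fontaine, Reyes, Varga, Obi and Moreau (Helper).
Among Whitfield, Kowalski, Fontaine, Reyes, Varga, Obi and Moreau, by classification seniority date (later first) (reversed rule for this group): Whitfield and Kowalski (1998-10-13) before Fontaine (1998-03-27) before Reyes (1997-04-23) before Varga (1996-03-25) before Obi (1996-02-09) before Moreau (1990-03-17).
Whitfield and Kowalski are each shift-lead qualified, so the next rule applies.
Among Whitfield and Kowalski, by company hire date (earlier first): Whitfield (Sep 27, 2012) before Kowalski (Feb 6, 2014).
So Varga takes precedence.

Varga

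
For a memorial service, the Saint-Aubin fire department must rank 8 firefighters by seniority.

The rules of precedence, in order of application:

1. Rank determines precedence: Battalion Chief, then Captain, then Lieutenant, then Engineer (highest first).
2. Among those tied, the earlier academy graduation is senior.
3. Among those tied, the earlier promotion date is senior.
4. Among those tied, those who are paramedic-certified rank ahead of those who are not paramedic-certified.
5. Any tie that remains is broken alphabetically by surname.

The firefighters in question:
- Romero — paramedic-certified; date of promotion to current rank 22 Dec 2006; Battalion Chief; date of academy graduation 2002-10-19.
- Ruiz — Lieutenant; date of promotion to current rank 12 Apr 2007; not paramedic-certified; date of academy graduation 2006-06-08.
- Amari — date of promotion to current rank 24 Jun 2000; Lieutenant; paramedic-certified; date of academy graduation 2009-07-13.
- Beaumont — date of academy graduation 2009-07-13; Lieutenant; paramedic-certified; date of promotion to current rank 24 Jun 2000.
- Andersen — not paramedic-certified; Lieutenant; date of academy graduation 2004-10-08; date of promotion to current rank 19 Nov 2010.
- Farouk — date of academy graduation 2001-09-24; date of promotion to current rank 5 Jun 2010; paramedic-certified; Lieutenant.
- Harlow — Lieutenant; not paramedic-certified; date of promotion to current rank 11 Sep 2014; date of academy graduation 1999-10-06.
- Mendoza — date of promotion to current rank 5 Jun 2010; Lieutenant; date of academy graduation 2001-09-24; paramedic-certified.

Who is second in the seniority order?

Harlow

By rank: Romero (Battalion Chief); then Harlow, Farouk, Mendoza, Andersen, Ruiz, Amari and Beaumont (Lieutenant).
Among Harlow, Farouk, Mendoza, Andersen, Ruiz, Amari and Beaumont, by date of academy graduation (earlier first): Harlow (1999-10-06) before Farouk and Mendoza (2001-09-24) before Andersen (2004-10-08) before Ruiz (2006-06-08) before Amari and Beaumont (2009-07-13).
Farouk and Mendoza both have date of promotion to current rank 5 Jun 2010, so the next rule applies.
Farouk and Mendoza are each paramedic-certified, so the next rule applies.
Among Farouk and Mendoza, alphabetically by surname: Farouk before Mendoza.
Amari and Beaumont both have date of promotion to current rank 24 Jun 2000, so the next rule applies.
Amari and Beaumont are each paramedic-certified, so the next rule applies.
Among Amari and Beaumont, alphabetically by surname: Amari before Beaumont.
Order: Romero, Harlow, Farouk, Mendoza, Andersen, Ruiz, Amari, Beaumont.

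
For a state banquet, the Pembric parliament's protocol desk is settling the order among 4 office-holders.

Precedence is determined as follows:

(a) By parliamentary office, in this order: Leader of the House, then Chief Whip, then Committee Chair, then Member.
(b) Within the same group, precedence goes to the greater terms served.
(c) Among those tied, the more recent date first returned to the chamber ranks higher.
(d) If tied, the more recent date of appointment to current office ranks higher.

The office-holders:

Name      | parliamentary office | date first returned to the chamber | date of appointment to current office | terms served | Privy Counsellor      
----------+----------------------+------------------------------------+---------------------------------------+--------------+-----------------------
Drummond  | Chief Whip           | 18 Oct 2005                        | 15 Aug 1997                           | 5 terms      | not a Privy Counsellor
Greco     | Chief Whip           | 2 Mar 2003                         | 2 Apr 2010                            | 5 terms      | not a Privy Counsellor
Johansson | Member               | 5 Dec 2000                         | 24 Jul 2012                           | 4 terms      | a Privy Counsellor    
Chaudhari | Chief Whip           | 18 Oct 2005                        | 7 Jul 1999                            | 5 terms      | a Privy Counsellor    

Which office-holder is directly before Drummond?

By parliamentary office: Chaudhari, Drummond and Greco (Chief Whip); then Johansson (Member).
Chaudhari, Drummond and Greco all have terms served 5 terms, so the next rule applies.
Among Chaudhari, Drummond and Greco, by date first returned to the chamber (later first): Chaudhari and Drummond (18 Oct 2005) before Greco (2 Mar 2003).
Among Chaudhari and Drummond, by date of appointment to current office (later first): Chaudhari (7 Jul 1999) before Drummond (15 Aug 1997).
Order: Chaudhari, Drummond, Greco, Johansson.

Chaudhari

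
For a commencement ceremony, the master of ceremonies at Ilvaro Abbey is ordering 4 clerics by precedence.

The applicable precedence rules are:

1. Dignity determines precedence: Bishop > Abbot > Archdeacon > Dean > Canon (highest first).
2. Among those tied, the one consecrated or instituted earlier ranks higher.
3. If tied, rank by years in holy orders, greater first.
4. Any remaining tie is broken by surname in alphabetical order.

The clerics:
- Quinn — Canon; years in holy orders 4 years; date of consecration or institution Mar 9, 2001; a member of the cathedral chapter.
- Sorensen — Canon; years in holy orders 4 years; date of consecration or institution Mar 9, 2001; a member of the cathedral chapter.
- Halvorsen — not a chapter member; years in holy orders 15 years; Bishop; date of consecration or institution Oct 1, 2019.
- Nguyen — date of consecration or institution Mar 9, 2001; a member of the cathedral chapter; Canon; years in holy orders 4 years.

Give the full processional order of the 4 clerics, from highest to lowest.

Halvorsen, Nguyen, Quinn, Sorensen

By dignity: Halvorsen (Bishop); then Nguyen, Quinn and Sorensen (Canon).
Nguyen, Quinn and Sorensen all have date of consecration or institution Mar 9, 2001, so the next rule applies.
Nguyen, Quinn and Sorensen all have years in holy orders 4 years, so the next rule applies.
Among Nguyen, Quinn and Sorensen, alphabetically by surname: Nguyen before Quinn before Sorensen.
Full order: Halvorsen, Nguyen, Quinn, Sorensen.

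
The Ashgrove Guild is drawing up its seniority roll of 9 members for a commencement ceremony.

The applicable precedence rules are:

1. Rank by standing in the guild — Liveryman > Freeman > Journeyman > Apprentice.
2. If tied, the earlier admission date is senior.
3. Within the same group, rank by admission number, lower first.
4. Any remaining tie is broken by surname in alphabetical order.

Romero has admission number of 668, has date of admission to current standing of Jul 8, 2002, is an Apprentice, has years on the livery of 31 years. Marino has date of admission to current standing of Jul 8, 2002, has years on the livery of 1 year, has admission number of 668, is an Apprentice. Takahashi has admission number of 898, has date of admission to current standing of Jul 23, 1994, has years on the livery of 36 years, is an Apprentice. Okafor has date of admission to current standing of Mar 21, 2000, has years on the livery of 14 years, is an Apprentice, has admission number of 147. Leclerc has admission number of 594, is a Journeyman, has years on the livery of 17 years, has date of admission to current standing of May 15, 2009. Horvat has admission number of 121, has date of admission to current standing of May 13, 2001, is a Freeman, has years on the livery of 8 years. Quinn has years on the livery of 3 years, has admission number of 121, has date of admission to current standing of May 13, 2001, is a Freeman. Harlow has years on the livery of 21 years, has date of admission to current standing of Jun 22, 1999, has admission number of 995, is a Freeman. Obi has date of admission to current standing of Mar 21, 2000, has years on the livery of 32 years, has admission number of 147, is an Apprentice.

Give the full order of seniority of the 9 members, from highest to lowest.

Harlow, Horvat, Quinn, Leclerc, Takahashi, Obi, Okafor, Marino, Romero

By standing in the guild: Harlow, Horvat and Quinn (Freeman); then Leclerc (Journeyman); then Takahashi, Obi, Okafor, Marino and Romero (Apprentice).
Among Harlow, Horvat and Quinn, by date of admission to current standing (earlier first): Harlow (Jun 22, 1999) before Horvat and Quinn (May 13, 2001).
Horvat and Quinn both have admission number 121, so the next rule applies.
Among Horvat and Quinn, alphabetically by surname: Horvat before Quinn.
Among Takahashi, Obi, Okafor, Marino and Romero, by date of admission to current standing (earlier first): Takahashi (Jul 23, 1994) before Obi and Okafor (Mar 21, 2000) before Marino and Romero (Jul 8, 2002).
Obi and Okafor both have admission number 147, so the next rule applies.
Among Obi and Okafor, alphabetically by surname: Obi before Okafor.
Marino and Romero both have admission number 668, so the next rule applies.
Among Marino and Romero, alphabetically by surname: Marino before Romero.
Full order: Harlow, Horvat, Quinn, Leclerc, Takahashi, Obi, Okafor, Marino, Romero.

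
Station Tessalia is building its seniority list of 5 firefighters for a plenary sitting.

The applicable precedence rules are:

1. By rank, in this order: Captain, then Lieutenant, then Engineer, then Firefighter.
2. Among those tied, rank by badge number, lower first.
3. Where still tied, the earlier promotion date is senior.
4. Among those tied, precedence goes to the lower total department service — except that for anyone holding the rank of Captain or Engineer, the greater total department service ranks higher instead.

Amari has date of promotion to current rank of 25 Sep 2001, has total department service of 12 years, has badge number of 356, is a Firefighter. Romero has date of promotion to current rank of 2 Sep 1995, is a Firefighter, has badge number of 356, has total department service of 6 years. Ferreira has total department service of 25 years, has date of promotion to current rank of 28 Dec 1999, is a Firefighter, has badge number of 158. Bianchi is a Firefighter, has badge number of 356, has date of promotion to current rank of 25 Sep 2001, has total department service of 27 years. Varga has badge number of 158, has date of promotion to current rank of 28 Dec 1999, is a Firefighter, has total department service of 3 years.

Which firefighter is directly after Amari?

By rank: Varga, Ferreira, Romero, Amari and Bianchi (Firefighter).
Among Varga, Ferreira, Romero, Amari and Bianchi, by badge number (lower first): Varga and Ferreira (158) before Romero, Amari and Bianchi (356).
Varga and Ferreira both have date of promotion to current rank 28 Dec 1999, so the next rule applies.
Among Varga and Ferreira, by total department service (lower first): Varga (3 years) before Ferreira (25 years).
Among Romero, Amari and Bianchi, by date of promotion to current rank (earlier first): Romero (2 Sep 1995) before Amari and Bianchi (25 Sep 2001).
Among Amari and Bianchi, by total department service (lower first): Amari (12 years) before Bianchi (27 years).
Order: Varga, Ferreira, Romero, Amari, Bianchi.

Bianchi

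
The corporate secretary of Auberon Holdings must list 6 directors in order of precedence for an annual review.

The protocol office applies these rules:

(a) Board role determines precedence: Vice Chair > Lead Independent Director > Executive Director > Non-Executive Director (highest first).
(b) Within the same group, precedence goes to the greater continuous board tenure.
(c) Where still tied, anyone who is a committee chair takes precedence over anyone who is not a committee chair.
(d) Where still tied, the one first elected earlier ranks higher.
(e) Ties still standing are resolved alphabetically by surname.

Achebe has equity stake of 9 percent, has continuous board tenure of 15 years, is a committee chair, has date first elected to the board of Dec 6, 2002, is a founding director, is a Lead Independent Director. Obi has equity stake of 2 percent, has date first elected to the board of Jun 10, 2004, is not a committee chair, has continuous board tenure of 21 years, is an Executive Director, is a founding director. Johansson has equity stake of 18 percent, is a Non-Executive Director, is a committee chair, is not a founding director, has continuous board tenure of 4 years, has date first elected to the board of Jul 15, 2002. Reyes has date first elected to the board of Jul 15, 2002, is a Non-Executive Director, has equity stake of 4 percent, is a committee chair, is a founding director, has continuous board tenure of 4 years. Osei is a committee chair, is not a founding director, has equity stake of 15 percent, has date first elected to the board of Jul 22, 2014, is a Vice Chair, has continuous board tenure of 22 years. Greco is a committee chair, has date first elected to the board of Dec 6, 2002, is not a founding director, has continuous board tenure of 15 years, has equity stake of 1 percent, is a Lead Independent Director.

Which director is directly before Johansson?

By board role: Osei (Vice Chair); then Achebe and Greco (Lead Independent Director); then Obi (Executive Director); then Johansson and Reyes (Non-Executive Director).
Achebe and Greco both have continuous board tenure 15 years, so the next rule applies.
Achebe and Greco are each a committee chair, so the next rule applies.
Achebe and Greco both have date first elected to the board Dec 6, 2002, so the next rule applies.
Among Achebe and Greco, alphabetically by surname: Achebe before Greco.
Johansson and Reyes both have continuous board tenure 4 years, so the next rule applies.
Johansson and Reyes are each a committee chair, so the next rule applies.
Johansson and Reyes both have date first elected to the board Jul 15, 2002, so the next rule applies.
Among Johansson and Reyes, alphabetically by surname: Johansson before Reyes.
Order: Osei, Achebe, Greco, Obi, Johansson, Reyes.

Obi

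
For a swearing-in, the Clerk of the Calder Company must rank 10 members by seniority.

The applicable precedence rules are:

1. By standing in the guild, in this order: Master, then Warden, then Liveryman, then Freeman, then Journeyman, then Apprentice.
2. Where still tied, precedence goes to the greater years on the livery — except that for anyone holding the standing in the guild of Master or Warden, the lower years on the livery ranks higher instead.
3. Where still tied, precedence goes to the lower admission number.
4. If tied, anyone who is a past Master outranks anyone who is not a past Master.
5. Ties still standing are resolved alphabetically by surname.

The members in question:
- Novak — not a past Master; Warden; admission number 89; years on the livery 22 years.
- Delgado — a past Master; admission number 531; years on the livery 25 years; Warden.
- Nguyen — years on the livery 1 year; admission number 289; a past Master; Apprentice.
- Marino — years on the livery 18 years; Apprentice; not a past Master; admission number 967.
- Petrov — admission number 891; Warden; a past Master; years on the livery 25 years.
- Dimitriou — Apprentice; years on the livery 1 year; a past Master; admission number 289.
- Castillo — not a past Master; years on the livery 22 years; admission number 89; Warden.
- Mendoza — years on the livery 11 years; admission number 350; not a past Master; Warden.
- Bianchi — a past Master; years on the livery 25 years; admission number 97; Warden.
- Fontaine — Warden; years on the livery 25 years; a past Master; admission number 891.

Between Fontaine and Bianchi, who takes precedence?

Bianchi

By standing in the guild: Mendoza, Castillo, Novak, Bianchi, Delgado, Fontaine and Petrov (Warden); then Marino, Dimitriou and Nguyen (Apprentice).
Among Mendoza, Castillo, Novak, Bianchi, Delgado, Fontaine and Petrov, by years on the livery (lower first) (reversed rule for this group): Mendoza (11 years) before Castillo and Novak (22 years) before Bianchi, Delgado, Fontaine and Petrov (25 years).
Castillo and Novak both have admission number 89, so the next rule applies.
Castillo and Novak are each not a past Master, so the next rule applies.
Among Castillo and Novak, alphabetically by surname: Castillo before Novak.
Among Bianchi, Delgado, Fontaine and Petrov, by admission number (lower first): Bianchi (97) before Delgado (531) before Fontaine and Petrov (891).
Fontaine and Petrov are each a past Master, so the next rule applies.
Among Fontaine and Petrov, alphabetically by surname: Fontaine before Petrov.
Among Marino, Dimitriou and Nguyen, by years on the livery (higher first): Marino (18 years) before Dimitriou and Nguyen (1 year).
Dimitriou and Nguyen both have admission number 289, so the next rule applies.
Dimitriou and Nguyen are each a past Master, so the next rule applies.
Among Dimitriou and Nguyen, alphabetically by surname: Dimitriou before Nguyen.
So Bianchi takes precedence.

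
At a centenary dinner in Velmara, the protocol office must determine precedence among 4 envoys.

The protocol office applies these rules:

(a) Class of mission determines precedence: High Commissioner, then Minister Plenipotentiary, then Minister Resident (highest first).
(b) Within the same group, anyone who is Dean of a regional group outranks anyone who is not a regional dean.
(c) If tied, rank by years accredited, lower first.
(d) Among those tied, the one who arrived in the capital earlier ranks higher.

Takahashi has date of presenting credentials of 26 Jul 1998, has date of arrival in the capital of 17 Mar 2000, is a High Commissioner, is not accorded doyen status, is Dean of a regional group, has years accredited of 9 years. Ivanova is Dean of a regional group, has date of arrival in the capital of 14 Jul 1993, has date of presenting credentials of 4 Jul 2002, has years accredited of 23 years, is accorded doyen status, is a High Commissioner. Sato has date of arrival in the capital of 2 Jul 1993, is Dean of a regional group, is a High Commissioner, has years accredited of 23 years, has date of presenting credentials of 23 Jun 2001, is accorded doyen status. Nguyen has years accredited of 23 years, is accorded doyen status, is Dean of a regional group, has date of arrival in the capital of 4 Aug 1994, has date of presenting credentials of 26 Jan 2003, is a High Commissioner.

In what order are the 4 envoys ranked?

By class of mission: Takahashi, Sato, Ivanova and Nguyen (High Commissioner).
Takahashi, Sato, Ivanova and Nguyen are each Dean of a regional group, so the next rule applies.
Among Takahashi, Sato, Ivanova and Nguyen, by years accredited (lower first): Takahashi (9 years) before Sato, Ivanova and Nguyen (23 years).
Among Sato, Ivanova and Nguyen, by date of arrival in the capital (earlier first): Sato (2 Jul 1993) before Ivanova (14 Jul 1993) before Nguyen (4 Aug 1994).
Full order: Takahashi, Sato, Ivanova, Nguyen.

Takahashi, Sato, Ivanova, Nguyen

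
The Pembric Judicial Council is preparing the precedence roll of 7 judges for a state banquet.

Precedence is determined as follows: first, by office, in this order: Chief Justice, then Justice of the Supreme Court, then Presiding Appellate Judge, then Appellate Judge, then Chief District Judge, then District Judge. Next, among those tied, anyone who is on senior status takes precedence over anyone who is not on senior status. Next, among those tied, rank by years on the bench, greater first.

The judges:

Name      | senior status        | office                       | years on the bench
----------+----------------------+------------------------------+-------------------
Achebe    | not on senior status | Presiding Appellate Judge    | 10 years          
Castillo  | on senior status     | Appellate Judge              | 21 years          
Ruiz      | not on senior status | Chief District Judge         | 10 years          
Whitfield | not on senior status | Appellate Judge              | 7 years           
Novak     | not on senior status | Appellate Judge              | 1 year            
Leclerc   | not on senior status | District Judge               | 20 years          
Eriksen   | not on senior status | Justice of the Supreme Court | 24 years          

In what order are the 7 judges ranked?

By office: Eriksen (Justice of the Supreme Court); then Achebe (Presiding Appellate Judge); then Castillo, Whitfield and Novak (Appellate Judge); then Ruiz (Chief District Judge); then Leclerc (District Judge).
Among Castillo, Whitfield and Novak, on senior status before not on senior status: Castillo (on senior status) before Whitfield and Novak (not on senior status).
Among Whitfield and Novak, by years on the bench (higher first): Whitfield (7 years) before Novak (1 year).
Full order: Eriksen, Achebe, Castillo, Whitfield, Novak, Ruiz, Leclerc.

Eriksen, Achebe, Castillo, Whitfield, Novak, Ruiz, Leclerc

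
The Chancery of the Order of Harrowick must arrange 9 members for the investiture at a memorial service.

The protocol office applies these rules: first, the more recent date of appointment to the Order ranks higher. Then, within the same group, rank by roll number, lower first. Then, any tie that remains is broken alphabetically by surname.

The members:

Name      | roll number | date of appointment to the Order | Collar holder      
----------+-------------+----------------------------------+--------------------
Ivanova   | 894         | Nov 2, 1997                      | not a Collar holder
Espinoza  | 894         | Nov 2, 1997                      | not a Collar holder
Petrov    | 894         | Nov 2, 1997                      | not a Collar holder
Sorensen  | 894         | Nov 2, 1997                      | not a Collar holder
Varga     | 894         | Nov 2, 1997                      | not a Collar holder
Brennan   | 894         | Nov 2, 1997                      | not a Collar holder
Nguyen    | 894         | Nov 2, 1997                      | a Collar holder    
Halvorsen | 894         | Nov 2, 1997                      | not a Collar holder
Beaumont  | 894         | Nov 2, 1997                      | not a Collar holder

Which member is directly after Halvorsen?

Ivanova

By date of appointment to the Order (later first): Beaumont, Brennan, Espinoza, Halvorsen, Ivanova, Nguyen, Petrov, Sorensen and Varga (each Nov 2, 1997).
Beaumont, Brennan, Espinoza, Halvorsen, Ivanova, Nguyen, Petrov, Sorensen and Varga all have roll number 894, so the next rule applies.
Among Beaumont, Brennan, Espinoza, Halvorsen, Ivanova, Nguyen, Petrov, Sorensen and Varga, alphabetically by surname: Beaumont before Brennan before Espinoza before Halvorsen before Ivanova before Nguyen before Petrov before Sorensen before Varga.
Order: Beaumont, Brennan, Espinoza, Halvorsen, Ivanova, Nguyen, Petrov, Sorensen, Varga.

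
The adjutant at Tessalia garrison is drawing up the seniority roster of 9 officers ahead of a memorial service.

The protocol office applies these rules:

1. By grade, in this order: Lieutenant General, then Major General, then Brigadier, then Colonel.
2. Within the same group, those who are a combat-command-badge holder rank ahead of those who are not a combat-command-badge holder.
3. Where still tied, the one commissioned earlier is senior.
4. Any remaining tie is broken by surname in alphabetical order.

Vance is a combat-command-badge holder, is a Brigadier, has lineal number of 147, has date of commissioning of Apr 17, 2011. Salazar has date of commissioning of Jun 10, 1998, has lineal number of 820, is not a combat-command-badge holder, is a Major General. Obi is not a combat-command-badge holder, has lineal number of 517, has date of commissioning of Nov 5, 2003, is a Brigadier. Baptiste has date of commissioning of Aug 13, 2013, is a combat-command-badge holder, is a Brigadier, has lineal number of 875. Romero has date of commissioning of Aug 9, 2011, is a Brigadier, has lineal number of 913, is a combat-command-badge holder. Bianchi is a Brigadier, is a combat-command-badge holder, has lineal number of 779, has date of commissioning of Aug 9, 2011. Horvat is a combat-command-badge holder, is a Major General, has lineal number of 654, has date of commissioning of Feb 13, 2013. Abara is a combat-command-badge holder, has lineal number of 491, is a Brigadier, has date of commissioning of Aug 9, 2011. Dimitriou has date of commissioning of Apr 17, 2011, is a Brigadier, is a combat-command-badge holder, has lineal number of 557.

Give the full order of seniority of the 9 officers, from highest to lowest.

Horvat, Salazar, Dimitriou, Vance, Abara, Bianchi, Romero, Baptiste, Obi

By grade: Horvat and Salazar (Major General); then Dimitriou, Vance, Abara, Bianchi, Romero, Baptiste and Obi (Brigadier).
Among Horvat and Salazar, a combat-command-badge holder before not a combat-command-badge holder: Horvat (a combat-command-badge holder) before Salazar (not a combat-command-badge holder).
Among Dimitriou, Vance, Abara, Bianchi, Romero, Baptiste and Obi, a combat-command-badge holder before not a combat-command-badge holder: Dimitriou, Vance, Abara, Bianchi, Romero and Baptiste (a combat-command-badge holder) before Obi (not a combat-command-badge holder).
Among Dimitriou, Vance, Abara, Bianchi, Romero and Baptiste, by date of commissioning (earlier first): Dimitriou and Vance (Apr 17, 2011) before Abara, Bianchi and Romero (Aug 9, 2011) before Baptiste (Aug 13, 2013).
Among Dimitriou and Vance, alphabetically by surname: Dimitriou before Vance.
Among Abara, Bianchi and Romero, alphabetically by surname: Abara before Bianchi before Romero.
Full order: Horvat, Salazar, Dimitriou, Vance, Abara, Bianchi, Romero, Baptiste, Obi.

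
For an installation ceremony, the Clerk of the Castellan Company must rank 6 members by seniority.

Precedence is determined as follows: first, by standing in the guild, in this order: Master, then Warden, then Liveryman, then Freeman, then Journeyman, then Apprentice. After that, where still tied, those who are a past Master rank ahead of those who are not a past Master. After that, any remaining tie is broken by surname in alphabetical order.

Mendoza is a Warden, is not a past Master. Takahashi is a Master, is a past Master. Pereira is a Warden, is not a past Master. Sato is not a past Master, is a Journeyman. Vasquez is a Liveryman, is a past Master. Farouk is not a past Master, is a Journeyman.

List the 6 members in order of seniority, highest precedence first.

Takahashi, Mendoza, Pereira, Vasquez, Farouk, Sato

By standing in the guild: Takahashi (Master); then Mendoza and Pereira (Warden); then Vasquez (Liveryman); then Farouk and Sato (Journeyman).
Mendoza and Pereira are each not a past Master, so the next rule applies.
Among Mendoza and Pereira, alphabetically by surname: Mendoza before Pereira.
Farouk and Sato are each not a past Master, so the next rule applies.
Among Farouk and Sato, alphabetically by surname: Farouk before Sato.
Full order: Takahashi, Mendoza, Pereira, Vasquez, Farouk, Sato.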